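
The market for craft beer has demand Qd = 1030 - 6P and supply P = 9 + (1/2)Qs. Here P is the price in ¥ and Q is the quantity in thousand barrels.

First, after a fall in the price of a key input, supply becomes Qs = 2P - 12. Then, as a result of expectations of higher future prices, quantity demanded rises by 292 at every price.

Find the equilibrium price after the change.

Initially, 1030 - 6P = 2P - 18, so 1048 = 8P and P = 131, Q = 244.
The shock moves the curves to Qd = 1322 - 6P and Qs = 2P - 12.
New equilibrium: 1322 - 6P = 2P - 12 ⇒ 1334 = 8P ⇒ P = 166.75, Q = 321.5.

166.75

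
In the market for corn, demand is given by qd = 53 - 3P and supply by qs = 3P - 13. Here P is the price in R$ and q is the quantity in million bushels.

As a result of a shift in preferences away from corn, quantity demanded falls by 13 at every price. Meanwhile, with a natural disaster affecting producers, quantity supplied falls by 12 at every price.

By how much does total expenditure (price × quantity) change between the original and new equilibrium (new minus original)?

-138.75

Before the shock: 53 - 3P = 3P - 13 ⇒ 66 = 6P ⇒ P = 11, q = 20.
After the shift, demand is qd = 40 - 3P and supply is qs = 3P - 25.
Clearing the new market: 40 - 3P = 3P - 25, so P = 65/6 ≈ 10.8333 and q = 7.5.
Expenditure moves from 11×20 = 220 to 10.8333×7.5 = 81.25; change = -138.75.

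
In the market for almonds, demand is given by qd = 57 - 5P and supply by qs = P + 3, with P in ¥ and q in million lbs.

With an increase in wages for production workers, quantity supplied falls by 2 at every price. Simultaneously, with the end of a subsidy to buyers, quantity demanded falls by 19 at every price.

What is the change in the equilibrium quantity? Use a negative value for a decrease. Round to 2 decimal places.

Initially, 57 - 5P = P + 3, so 54 = 6P and P = 9, q = 12.
With the change applied: demand qd = 38 - 5P, supply qs = P + 1.
New equilibrium: 38 - 5P = P + 1 ⇒ 37 = 6P ⇒ P = 37/6 ≈ 6.1667, q = 43/6 ≈ 7.1667.
Δq = 7.1667 − 12 = -4.83.

-4.83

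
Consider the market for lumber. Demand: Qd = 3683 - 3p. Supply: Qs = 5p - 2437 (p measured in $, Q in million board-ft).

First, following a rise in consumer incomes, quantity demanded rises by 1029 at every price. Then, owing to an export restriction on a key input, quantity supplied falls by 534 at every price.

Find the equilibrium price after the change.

960.375

Initially, 3683 - 3p = 5p - 2437, so 6120 = 8p and p = 765, Q = 1388.
With the change applied: demand Qd = 4712 - 3p, supply Qs = 5p - 2971.
New equilibrium: 4712 - 3p = 5p - 2971 ⇒ 7683 = 8p ⇒ p = 960.375, Q = 1830.875.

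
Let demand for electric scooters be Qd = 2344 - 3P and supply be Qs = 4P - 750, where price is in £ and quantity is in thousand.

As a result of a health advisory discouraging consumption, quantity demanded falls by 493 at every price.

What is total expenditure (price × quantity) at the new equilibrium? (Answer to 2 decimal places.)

Original equilibrium: 2344 - 3P = 4P - 750 gives 3094 = 7P, so P = 442 and Q = 1018.
The new curves are Qd = 1851 - 3P (demand) and Qs = 4P - 750 (supply).
Setting them equal: 1851 - 3P = 4P - 750 → 2601 = 7P, so P = 2601/7 ≈ 371.5714 and Q = 5154/7 ≈ 736.2857.
New expenditure = 371.5714 × 736.2857 = 273582.73.

273582.73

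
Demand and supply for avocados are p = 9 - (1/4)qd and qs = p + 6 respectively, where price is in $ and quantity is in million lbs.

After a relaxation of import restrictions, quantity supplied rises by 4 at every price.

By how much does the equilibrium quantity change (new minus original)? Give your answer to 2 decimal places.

Solve the original market: 36 - 4p = p + 6, hence p = 6 and q = 12.
The new curves are qd = 36 - 4p (demand) and qs = p + 10 (supply).
Setting them equal: 36 - 4p = p + 10 → 26 = 5p, so p = 5.2 and q = 15.2.
Δq = 15.2 − 12 = +3.20.

+3.20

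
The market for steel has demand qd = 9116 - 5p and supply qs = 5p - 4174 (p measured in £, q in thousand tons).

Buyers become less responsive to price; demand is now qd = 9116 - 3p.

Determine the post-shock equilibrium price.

Original equilibrium: 9116 - 5p = 5p - 4174 gives 13290 = 10p, so p = 1329 and q = 2471.
The shock moves the curves to qd = 9116 - 3p and qs = 5p - 4174.
Clearing the new market: 9116 - 3p = 5p - 4174, so p = 1661.25 and q = 4132.25.

1661.25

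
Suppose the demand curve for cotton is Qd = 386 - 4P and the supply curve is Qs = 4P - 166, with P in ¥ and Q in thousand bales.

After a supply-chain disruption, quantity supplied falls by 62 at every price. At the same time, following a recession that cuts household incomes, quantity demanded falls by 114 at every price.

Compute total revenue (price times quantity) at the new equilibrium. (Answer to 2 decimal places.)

Solve the original market: 386 - 4P = 4P - 166, hence P = 69 and Q = 110.
After the shift, demand is Qd = 272 - 4P and supply is Qs = 4P - 228.
Setting them equal: 272 - 4P = 4P - 228 → 500 = 8P, so P = 62.5 and Q = 22.
New expenditure = 62.5 × 22 = 1375.00.

1375.00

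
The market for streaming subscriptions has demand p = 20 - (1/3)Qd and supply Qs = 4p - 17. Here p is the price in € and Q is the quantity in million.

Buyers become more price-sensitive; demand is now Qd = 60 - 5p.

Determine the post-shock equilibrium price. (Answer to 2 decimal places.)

8.56

Before the shock: 60 - 3p = 4p - 17 ⇒ 77 = 7p ⇒ p = 11, Q = 27.
After the shift, demand is Qd = 60 - 5p and supply is Qs = 4p - 17.
Clearing the new market: 60 - 5p = 4p - 17, so p = 77/9 ≈ 8.5556 and Q = 155/9 ≈ 17.2222.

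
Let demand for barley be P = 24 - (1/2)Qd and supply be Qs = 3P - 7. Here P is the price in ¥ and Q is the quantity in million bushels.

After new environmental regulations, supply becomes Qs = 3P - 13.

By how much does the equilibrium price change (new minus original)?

Solve the original market: 48 - 2P = 3P - 7, hence P = 11 and Q = 26.
With the change applied: demand Qd = 48 - 2P, supply Qs = 3P - 13.
Clearing the new market: 48 - 2P = 3P - 13, so P = 12.2 and Q = 23.6.
ΔP = 12.2 − 11 = +1.2.

+1.2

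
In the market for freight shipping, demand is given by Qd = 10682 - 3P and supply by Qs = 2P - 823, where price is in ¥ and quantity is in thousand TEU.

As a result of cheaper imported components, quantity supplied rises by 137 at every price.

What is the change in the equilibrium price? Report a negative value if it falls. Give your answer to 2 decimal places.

-27.40

Solve the original market: 10682 - 3P = 2P - 823, hence P = 2301 and Q = 3779.
The new curves are Qd = 10682 - 3P (demand) and Qs = 2P - 686 (supply).
Setting them equal: 10682 - 3P = 2P - 686 → 11368 = 5P, so P = 2273.6 and Q = 3861.2.
ΔP = 2273.6 − 2301 = -27.40.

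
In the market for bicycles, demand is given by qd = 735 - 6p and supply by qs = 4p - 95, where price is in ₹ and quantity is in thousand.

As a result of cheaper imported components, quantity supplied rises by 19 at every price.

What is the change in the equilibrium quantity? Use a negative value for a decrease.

+11.4

Original equilibrium: 735 - 6p = 4p - 95 gives 830 = 10p, so p = 83 and q = 237.
The shock moves the curves to qd = 735 - 6p and qs = 4p - 76.
Setting them equal: 735 - 6p = 4p - 76 → 811 = 10p, so p = 81.1 and q = 248.4.
Δq = 248.4 − 237 = +11.4.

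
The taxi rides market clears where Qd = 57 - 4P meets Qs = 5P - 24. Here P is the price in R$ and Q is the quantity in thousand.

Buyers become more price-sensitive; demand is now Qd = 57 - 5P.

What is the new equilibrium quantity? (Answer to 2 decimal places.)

16.50

Initially, 57 - 4P = 5P - 24, so 81 = 9P and P = 9, Q = 21.
The new curves are Qd = 57 - 5P (demand) and Qs = 5P - 24 (supply).
Setting them equal: 57 - 5P = 5P - 24 → 81 = 10P, so P = 8.1 and Q = 16.5.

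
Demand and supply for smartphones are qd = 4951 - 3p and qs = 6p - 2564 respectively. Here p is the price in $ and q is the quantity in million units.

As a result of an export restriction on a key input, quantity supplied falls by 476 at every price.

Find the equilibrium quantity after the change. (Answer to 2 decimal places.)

2287.33

Solve the original market: 4951 - 3p = 6p - 2564, hence p = 835 and q = 2446.
The new curves are qd = 4951 - 3p (demand) and qs = 6p - 3040 (supply).
Setting them equal: 4951 - 3p = 6p - 3040 → 7991 = 9p, so p = 7991/9 ≈ 887.8889 and q = 6862/3 ≈ 2287.3333.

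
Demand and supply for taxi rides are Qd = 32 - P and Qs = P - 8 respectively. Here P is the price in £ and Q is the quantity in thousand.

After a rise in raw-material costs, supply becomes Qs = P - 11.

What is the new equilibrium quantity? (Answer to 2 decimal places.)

Initially, 32 - P = P - 8, so 40 = 2P and P = 20, Q = 12.
The shock moves the curves to Qd = 32 - P and Qs = P - 11.
Clearing the new market: 32 - P = P - 11, so P = 21.5 and Q = 10.5.

10.50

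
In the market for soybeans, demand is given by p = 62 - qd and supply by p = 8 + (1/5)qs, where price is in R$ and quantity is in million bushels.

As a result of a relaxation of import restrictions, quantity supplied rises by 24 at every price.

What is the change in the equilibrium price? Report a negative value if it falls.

-4

Before the shock: 62 - p = 5p - 40 ⇒ 102 = 6p ⇒ p = 17, q = 45.
After the shift, demand is qd = 62 - p and supply is qs = 5p - 16.
Equate the new curves: 62 - p = 5p - 16, giving 78 = 6p, p = 13, q = 49.
Δp = 13 − 17 = -4.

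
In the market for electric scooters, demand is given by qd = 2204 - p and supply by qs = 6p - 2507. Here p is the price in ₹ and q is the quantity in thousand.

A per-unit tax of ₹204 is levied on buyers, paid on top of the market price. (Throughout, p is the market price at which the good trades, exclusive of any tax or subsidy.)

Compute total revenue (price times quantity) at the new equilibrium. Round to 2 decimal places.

873162.27

Before the shock: 2204 - p = 6p - 2507 ⇒ 4711 = 7p ⇒ p = 673, q = 1531.
Since buyers pay the price plus the tax, the effective demand curve becomes qd = 2000 - p.
Setting them equal: 2000 - p = 6p - 2507 → 4507 = 7p, so p = 4507/7 ≈ 643.8571 and q = 9493/7 ≈ 1356.1429.
New expenditure = 643.8571 × 1356.1429 = 873162.27.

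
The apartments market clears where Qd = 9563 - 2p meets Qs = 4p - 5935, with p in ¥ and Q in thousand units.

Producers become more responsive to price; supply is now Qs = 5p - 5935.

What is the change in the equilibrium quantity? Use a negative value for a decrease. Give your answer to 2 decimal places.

+738.00

Initially, 9563 - 2p = 4p - 5935, so 15498 = 6p and p = 2583, Q = 4397.
With the change applied: demand Qd = 9563 - 2p, supply Qs = 5p - 5935.
Clearing the new market: 9563 - 2p = 5p - 5935, so p = 2214 and Q = 5135.
ΔQ = 5135 − 4397 = +738.00.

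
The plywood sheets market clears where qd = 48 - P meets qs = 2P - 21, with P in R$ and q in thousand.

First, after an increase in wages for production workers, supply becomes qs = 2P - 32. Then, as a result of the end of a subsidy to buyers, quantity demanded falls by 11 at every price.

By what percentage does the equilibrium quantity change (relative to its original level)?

Initially, 48 - P = 2P - 21, so 69 = 3P and P = 23, q = 25.
The new curves are qd = 37 - P (demand) and qs = 2P - 32 (supply).
New equilibrium: 37 - P = 2P - 32 ⇒ 69 = 3P ⇒ P = 23, q = 14.
%Δq = (14 − 25) / 25 × 100 = -44%.

-44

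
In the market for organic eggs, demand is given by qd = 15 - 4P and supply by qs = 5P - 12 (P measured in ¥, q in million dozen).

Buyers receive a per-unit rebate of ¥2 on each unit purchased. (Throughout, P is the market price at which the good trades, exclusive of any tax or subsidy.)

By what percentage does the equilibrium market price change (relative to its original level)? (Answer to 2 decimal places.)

Original equilibrium: 15 - 4P = 5P - 12 gives 27 = 9P, so P = 3 and q = 3.
Since buyers' out-of-pocket price is the market price minus the rebate, the effective demand curve becomes qd = 23 - 4P.
Setting them equal: 23 - 4P = 5P - 12 → 35 = 9P, so P = 35/9 ≈ 3.8889 and q = 67/9 ≈ 7.4444.
%ΔP = (3.8889 − 3) / 3 × 100 = +29.63%.

+29.63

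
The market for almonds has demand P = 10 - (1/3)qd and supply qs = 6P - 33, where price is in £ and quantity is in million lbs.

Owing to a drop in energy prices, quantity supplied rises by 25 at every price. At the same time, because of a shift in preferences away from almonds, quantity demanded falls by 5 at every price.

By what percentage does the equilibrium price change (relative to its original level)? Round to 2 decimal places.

Before the shock: 30 - 3P = 6P - 33 ⇒ 63 = 9P ⇒ P = 7, q = 9.
The new curves are qd = 25 - 3P (demand) and qs = 6P - 8 (supply).
Equate the new curves: 25 - 3P = 6P - 8, giving 33 = 9P, P = 11/3 ≈ 3.6667, q = 14.
%ΔP = (3.6667 − 7) / 7 × 100 = -47.62%.

-47.62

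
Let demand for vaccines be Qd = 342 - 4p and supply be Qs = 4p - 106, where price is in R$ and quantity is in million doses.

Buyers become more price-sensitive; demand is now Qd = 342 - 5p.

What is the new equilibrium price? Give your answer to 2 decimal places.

49.78

Before the shock: 342 - 4p = 4p - 106 ⇒ 448 = 8p ⇒ p = 56, Q = 118.
The shock moves the curves to Qd = 342 - 5p and Qs = 4p - 106.
New equilibrium: 342 - 5p = 4p - 106 ⇒ 448 = 9p ⇒ p = 448/9 ≈ 49.7778, Q = 838/9 ≈ 93.1111.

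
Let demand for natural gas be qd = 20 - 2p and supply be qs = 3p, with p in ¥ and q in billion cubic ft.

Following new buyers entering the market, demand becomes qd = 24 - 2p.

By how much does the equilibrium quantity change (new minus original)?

+2.4

Initially, 20 - 2p = 3p, so 20 = 5p and p = 4, q = 12.
After the shift, demand is qd = 24 - 2p and supply is qs = 3p.
Setting them equal: 24 - 2p = 3p → 24 = 5p, so p = 4.8 and q = 14.4.
Δq = 14.4 − 12 = +2.4.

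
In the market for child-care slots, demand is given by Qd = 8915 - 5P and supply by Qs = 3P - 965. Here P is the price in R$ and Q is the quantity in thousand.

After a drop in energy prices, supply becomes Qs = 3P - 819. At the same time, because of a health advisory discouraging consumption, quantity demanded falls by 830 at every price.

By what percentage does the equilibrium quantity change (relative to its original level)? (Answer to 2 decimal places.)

Original equilibrium: 8915 - 5P = 3P - 965 gives 9880 = 8P, so P = 1235 and Q = 2740.
After the shift, demand is Qd = 8085 - 5P and supply is Qs = 3P - 819.
Setting them equal: 8085 - 5P = 3P - 819 → 8904 = 8P, so P = 1113 and Q = 2520.
%ΔQ = (2520 − 2740) / 2740 × 100 = -8.03%.

-8.03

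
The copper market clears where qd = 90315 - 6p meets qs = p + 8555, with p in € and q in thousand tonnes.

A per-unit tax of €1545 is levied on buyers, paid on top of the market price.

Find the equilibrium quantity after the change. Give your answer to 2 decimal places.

18910.71

Solve the original market: 90315 - 6p = p + 8555, hence p = 11680 and q = 20235.
Since buyers pay the price plus the tax, the effective demand curve becomes qd = 81045 - 6p.
Setting them equal: 81045 - 6p = p + 8555 → 72490 = 7p, so p = 72490/7 ≈ 10355.7143 and q = 132375/7 ≈ 18910.7143.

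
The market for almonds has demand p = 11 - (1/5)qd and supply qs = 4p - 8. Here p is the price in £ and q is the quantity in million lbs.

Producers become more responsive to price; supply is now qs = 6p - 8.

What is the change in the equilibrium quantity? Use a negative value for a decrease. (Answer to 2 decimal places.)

+6.36

Solve the original market: 55 - 5p = 4p - 8, hence p = 7 and q = 20.
With the change applied: demand qd = 55 - 5p, supply qs = 6p - 8.
Setting them equal: 55 - 5p = 6p - 8 → 63 = 11p, so p = 63/11 ≈ 5.7273 and q = 290/11 ≈ 26.3636.
Δq = 26.3636 − 20 = +6.36.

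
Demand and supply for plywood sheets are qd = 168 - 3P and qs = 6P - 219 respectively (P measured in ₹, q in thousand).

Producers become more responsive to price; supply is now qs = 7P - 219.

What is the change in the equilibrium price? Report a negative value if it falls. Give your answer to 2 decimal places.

-4.30

Solve the original market: 168 - 3P = 6P - 219, hence P = 43 and q = 39.
With the change applied: demand qd = 168 - 3P, supply qs = 7P - 219.
Clearing the new market: 168 - 3P = 7P - 219, so P = 38.7 and q = 51.9.
ΔP = 38.7 − 43 = -4.30.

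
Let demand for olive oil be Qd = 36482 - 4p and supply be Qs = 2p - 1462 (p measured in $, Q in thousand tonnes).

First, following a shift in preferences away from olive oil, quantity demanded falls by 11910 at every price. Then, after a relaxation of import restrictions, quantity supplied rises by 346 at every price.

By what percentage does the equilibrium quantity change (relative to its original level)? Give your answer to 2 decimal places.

-33.43

Original equilibrium: 36482 - 4p = 2p - 1462 gives 37944 = 6p, so p = 6324 and Q = 11186.
The shock moves the curves to Qd = 24572 - 4p and Qs = 2p - 1116.
Clearing the new market: 24572 - 4p = 2p - 1116, so p = 12844/3 ≈ 4281.3333 and Q = 22340/3 ≈ 7446.6667.
%ΔQ = (7446.6667 − 11186) / 11186 × 100 = -33.43%.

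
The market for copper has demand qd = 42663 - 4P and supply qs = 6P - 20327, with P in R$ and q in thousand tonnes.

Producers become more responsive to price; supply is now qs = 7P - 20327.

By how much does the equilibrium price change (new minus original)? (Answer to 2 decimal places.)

-572.64

Initially, 42663 - 4P = 6P - 20327, so 62990 = 10P and P = 6299, q = 17467.
After the shift, demand is qd = 42663 - 4P and supply is qs = 7P - 20327.
Clearing the new market: 42663 - 4P = 7P - 20327, so P = 62990/11 ≈ 5726.3636 and q = 217333/11 ≈ 19757.5455.
ΔP = 5726.3636 − 6299 = -572.64.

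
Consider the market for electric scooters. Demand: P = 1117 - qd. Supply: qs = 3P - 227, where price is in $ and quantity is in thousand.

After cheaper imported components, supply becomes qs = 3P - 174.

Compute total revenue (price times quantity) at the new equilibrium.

256344.1875

Initially, 1117 - P = 3P - 227, so 1344 = 4P and P = 336, q = 781.
After the shift, demand is qd = 1117 - P and supply is qs = 3P - 174.
Clearing the new market: 1117 - P = 3P - 174, so P = 322.75 and q = 794.25.
New expenditure = 322.75 × 794.25 = 256344.1875.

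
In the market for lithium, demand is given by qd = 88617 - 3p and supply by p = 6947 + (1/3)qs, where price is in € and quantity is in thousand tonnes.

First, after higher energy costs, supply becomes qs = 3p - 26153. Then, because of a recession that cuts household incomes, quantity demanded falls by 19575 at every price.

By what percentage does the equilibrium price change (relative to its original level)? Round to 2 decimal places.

-13.03

Original equilibrium: 88617 - 3p = 3p - 20841 gives 109458 = 6p, so p = 18243 and q = 33888.
After the shift, demand is qd = 69042 - 3p and supply is qs = 3p - 26153.
New equilibrium: 69042 - 3p = 3p - 26153 ⇒ 95195 = 6p ⇒ p = 95195/6 ≈ 15865.8333, q = 21444.5.
%Δp = (15865.8333 − 18243) / 18243 × 100 = -13.03%.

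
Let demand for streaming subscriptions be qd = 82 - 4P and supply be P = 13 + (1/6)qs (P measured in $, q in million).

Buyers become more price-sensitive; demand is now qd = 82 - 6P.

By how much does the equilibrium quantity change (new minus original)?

-16

Before the shock: 82 - 4P = 6P - 78 ⇒ 160 = 10P ⇒ P = 16, q = 18.
After the shift, demand is qd = 82 - 6P and supply is qs = 6P - 78.
Clearing the new market: 82 - 6P = 6P - 78, so P = 40/3 ≈ 13.3333 and q = 2.
Δq = 2 − 18 = -16.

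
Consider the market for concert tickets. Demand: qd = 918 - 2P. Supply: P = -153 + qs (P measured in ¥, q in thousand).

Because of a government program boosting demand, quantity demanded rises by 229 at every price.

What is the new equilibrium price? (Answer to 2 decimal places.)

331.33

Solve the original market: 918 - 2P = P + 153, hence P = 255 and q = 408.
The shock moves the curves to qd = 1147 - 2P and qs = P + 153.
Equate the new curves: 1147 - 2P = P + 153, giving 994 = 3P, P = 994/3 ≈ 331.3333, q = 1453/3 ≈ 484.3333.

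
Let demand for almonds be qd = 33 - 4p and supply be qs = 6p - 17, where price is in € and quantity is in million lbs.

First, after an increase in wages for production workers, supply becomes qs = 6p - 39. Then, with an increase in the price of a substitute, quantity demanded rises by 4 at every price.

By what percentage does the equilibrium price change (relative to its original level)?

+52

Initially, 33 - 4p = 6p - 17, so 50 = 10p and p = 5, q = 13.
With the change applied: demand qd = 37 - 4p, supply qs = 6p - 39.
Equate the new curves: 37 - 4p = 6p - 39, giving 76 = 10p, p = 7.6, q = 6.6.
%Δp = (7.6 − 5) / 5 × 100 = +52%.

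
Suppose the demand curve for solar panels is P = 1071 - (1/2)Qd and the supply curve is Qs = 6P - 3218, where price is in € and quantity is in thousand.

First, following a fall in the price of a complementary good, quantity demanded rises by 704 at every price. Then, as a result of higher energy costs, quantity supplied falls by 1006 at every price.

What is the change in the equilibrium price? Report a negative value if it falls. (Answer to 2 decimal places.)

+213.75

Solve the original market: 2142 - 2P = 6P - 3218, hence P = 670 and Q = 802.
The new curves are Qd = 2846 - 2P (demand) and Qs = 6P - 4224 (supply).
Setting them equal: 2846 - 2P = 6P - 4224 → 7070 = 8P, so P = 883.75 and Q = 1078.5.
ΔP = 883.75 − 670 = +213.75.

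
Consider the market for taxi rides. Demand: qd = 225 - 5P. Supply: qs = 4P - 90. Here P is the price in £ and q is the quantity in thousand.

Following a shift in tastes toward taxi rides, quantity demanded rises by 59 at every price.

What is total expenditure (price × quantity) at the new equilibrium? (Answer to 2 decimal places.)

3167.46

Before the shock: 225 - 5P = 4P - 90 ⇒ 315 = 9P ⇒ P = 35, q = 50.
The shock moves the curves to qd = 284 - 5P and qs = 4P - 90.
Equate the new curves: 284 - 5P = 4P - 90, giving 374 = 9P, P = 374/9 ≈ 41.5556, q = 686/9 ≈ 76.2222.
New expenditure = 41.5556 × 76.2222 = 3167.46.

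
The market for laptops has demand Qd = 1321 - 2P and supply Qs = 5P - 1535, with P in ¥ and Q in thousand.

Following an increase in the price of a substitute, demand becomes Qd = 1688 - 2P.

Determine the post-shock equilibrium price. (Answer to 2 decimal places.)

460.43

Solve the original market: 1321 - 2P = 5P - 1535, hence P = 408 and Q = 505.
The new curves are Qd = 1688 - 2P (demand) and Qs = 5P - 1535 (supply).
New equilibrium: 1688 - 2P = 5P - 1535 ⇒ 3223 = 7P ⇒ P = 3223/7 ≈ 460.4286, Q = 5370/7 ≈ 767.1429.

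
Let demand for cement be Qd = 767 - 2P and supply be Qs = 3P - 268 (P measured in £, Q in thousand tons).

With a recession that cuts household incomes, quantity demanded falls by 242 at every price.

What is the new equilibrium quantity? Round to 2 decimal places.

Initially, 767 - 2P = 3P - 268, so 1035 = 5P and P = 207, Q = 353.
After the shift, demand is Qd = 525 - 2P and supply is Qs = 3P - 268.
Setting them equal: 525 - 2P = 3P - 268 → 793 = 5P, so P = 158.6 and Q = 207.8.

207.80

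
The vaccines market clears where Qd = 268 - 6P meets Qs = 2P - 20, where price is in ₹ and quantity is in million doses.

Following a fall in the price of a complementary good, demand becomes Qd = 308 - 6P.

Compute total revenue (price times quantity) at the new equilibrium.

Solve the original market: 268 - 6P = 2P - 20, hence P = 36 and Q = 52.
The new curves are Qd = 308 - 6P (demand) and Qs = 2P - 20 (supply).
New equilibrium: 308 - 6P = 2P - 20 ⇒ 328 = 8P ⇒ P = 41, Q = 62.
New expenditure = 41 × 62 = 2542.

2542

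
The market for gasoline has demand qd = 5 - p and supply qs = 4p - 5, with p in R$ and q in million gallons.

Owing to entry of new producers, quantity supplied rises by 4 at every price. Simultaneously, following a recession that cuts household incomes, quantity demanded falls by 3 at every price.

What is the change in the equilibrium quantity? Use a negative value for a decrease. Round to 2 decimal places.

Before the shock: 5 - p = 4p - 5 ⇒ 10 = 5p ⇒ p = 2, q = 3.
The shock moves the curves to qd = 2 - p and qs = 4p - 1.
New equilibrium: 2 - p = 4p - 1 ⇒ 3 = 5p ⇒ p = 0.6, q = 1.4.
Δq = 1.4 − 3 = -1.60.

-1.60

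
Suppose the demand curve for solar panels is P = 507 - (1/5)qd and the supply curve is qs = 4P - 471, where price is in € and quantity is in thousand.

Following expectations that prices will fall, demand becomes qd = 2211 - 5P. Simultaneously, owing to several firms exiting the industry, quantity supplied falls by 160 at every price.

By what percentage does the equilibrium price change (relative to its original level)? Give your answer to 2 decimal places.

Solve the original market: 2535 - 5P = 4P - 471, hence P = 334 and q = 865.
The new curves are qd = 2211 - 5P (demand) and qs = 4P - 631 (supply).
Equate the new curves: 2211 - 5P = 4P - 631, giving 2842 = 9P, P = 2842/9 ≈ 315.7778, q = 5689/9 ≈ 632.1111.
%ΔP = (315.7778 − 334) / 334 × 100 = -5.46%.

-5.46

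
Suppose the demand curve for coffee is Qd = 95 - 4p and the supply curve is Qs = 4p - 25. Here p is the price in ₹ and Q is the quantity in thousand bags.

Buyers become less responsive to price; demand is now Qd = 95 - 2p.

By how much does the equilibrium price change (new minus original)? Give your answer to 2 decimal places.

Solve the original market: 95 - 4p = 4p - 25, hence p = 15 and Q = 35.
The shock moves the curves to Qd = 95 - 2p and Qs = 4p - 25.
New equilibrium: 95 - 2p = 4p - 25 ⇒ 120 = 6p ⇒ p = 20, Q = 55.
Δp = 20 − 15 = +5.00.

+5.00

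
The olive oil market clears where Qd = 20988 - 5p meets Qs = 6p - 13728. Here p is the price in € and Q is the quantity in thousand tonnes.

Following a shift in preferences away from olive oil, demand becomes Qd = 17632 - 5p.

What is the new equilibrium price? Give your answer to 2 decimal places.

Before the shock: 20988 - 5p = 6p - 13728 ⇒ 34716 = 11p ⇒ p = 3156, Q = 5208.
The shock moves the curves to Qd = 17632 - 5p and Qs = 6p - 13728.
Clearing the new market: 17632 - 5p = 6p - 13728, so p = 31360/11 ≈ 2850.9091 and Q = 37152/11 ≈ 3377.4545.

2850.91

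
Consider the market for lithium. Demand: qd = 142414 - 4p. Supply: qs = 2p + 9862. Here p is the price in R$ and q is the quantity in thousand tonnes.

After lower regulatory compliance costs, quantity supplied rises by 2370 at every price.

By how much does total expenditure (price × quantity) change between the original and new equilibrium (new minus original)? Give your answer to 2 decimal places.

+12933090.00

Before the shock: 142414 - 4p = 2p + 9862 ⇒ 132552 = 6p ⇒ p = 22092, q = 54046.
After the shift, demand is qd = 142414 - 4p and supply is qs = 2p + 12232.
Clearing the new market: 142414 - 4p = 2p + 12232, so p = 21697 and q = 55626.
Expenditure moves from 22092×54046 = 1193984232 to 21697×55626 = 1206917322; change = +12933090.00.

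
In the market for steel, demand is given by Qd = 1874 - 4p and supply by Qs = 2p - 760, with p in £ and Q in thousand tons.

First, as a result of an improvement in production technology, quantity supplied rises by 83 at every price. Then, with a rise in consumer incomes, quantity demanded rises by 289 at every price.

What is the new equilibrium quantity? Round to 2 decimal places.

Before the shock: 1874 - 4p = 2p - 760 ⇒ 2634 = 6p ⇒ p = 439, Q = 118.
The shock moves the curves to Qd = 2163 - 4p and Qs = 2p - 677.
Setting them equal: 2163 - 4p = 2p - 677 → 2840 = 6p, so p = 1420/3 ≈ 473.3333 and Q = 809/3 ≈ 269.6667.

269.67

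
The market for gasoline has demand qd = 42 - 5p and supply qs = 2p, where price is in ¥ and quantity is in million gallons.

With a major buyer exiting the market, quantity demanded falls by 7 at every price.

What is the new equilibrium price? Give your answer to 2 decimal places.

5.00

Solve the original market: 42 - 5p = 2p, hence p = 6 and q = 12.
After the shift, demand is qd = 35 - 5p and supply is qs = 2p.
Setting them equal: 35 - 5p = 2p → 35 = 7p, so p = 5 and q = 10.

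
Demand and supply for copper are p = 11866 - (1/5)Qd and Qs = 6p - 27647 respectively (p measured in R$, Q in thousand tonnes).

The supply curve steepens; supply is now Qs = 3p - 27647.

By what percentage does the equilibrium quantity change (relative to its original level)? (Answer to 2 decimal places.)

-74.90

Before the shock: 59330 - 5p = 6p - 27647 ⇒ 86977 = 11p ⇒ p = 7907, Q = 19795.
After the shift, demand is Qd = 59330 - 5p and supply is Qs = 3p - 27647.
Setting them equal: 59330 - 5p = 3p - 27647 → 86977 = 8p, so p = 10872.125 and Q = 4969.375.
%ΔQ = (4969.375 − 19795) / 19795 × 100 = -74.90%.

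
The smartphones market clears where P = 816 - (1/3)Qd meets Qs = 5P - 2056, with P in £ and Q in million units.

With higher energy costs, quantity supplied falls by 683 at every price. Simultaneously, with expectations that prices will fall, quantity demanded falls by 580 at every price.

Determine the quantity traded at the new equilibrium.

Initially, 2448 - 3P = 5P - 2056, so 4504 = 8P and P = 563, Q = 759.
The new curves are Qd = 1868 - 3P (demand) and Qs = 5P - 2739 (supply).
Equate the new curves: 1868 - 3P = 5P - 2739, giving 4607 = 8P, P = 575.875, Q = 140.375.

140.375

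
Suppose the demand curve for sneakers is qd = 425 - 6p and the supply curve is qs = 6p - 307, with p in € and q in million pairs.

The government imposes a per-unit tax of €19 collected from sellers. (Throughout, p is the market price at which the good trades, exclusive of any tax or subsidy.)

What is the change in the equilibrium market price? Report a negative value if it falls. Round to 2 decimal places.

Solve the original market: 425 - 6p = 6p - 307, hence p = 61 and q = 59.
Since sellers keep the price net of the tax, the effective supply curve becomes qs = 6p - 421.
Clearing the new market: 425 - 6p = 6p - 421, so p = 70.5 and q = 2.
Δp = 70.5 − 61 = +9.50.

+9.50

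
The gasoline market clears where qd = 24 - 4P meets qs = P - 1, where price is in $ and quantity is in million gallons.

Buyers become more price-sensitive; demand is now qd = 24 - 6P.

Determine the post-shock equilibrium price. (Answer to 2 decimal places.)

Solve the original market: 24 - 4P = P - 1, hence P = 5 and q = 4.
The new curves are qd = 24 - 6P (demand) and qs = P - 1 (supply).
New equilibrium: 24 - 6P = P - 1 ⇒ 25 = 7P ⇒ P = 25/7 ≈ 3.5714, q = 18/7 ≈ 2.5714.

3.57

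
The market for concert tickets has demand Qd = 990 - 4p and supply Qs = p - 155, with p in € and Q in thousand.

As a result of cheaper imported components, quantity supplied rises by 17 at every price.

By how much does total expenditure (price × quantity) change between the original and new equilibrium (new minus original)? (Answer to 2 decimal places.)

+2816.56

Before the shock: 990 - 4p = p - 155 ⇒ 1145 = 5p ⇒ p = 229, Q = 74.
With the change applied: demand Qd = 990 - 4p, supply Qs = p - 138.
Clearing the new market: 990 - 4p = p - 138, so p = 225.6 and Q = 87.6.
Expenditure moves from 229×74 = 16946 to 225.6×87.6 = 19762.56; change = +2816.56.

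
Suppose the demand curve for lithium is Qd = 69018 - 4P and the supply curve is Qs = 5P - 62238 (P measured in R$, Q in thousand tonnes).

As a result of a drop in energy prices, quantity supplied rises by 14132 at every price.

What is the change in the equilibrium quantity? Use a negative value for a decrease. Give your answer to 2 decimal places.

Before the shock: 69018 - 4P = 5P - 62238 ⇒ 131256 = 9P ⇒ P = 14584, Q = 10682.
The new curves are Qd = 69018 - 4P (demand) and Qs = 5P - 48106 (supply).
New equilibrium: 69018 - 4P = 5P - 48106 ⇒ 117124 = 9P ⇒ P = 117124/9 ≈ 13013.7778, Q = 152666/9 ≈ 16962.8889.
ΔQ = 16962.8889 − 10682 = +6280.89.

+6280.89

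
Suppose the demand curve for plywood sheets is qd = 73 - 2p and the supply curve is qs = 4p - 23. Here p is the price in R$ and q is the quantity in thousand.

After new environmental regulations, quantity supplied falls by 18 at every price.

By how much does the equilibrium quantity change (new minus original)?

Initially, 73 - 2p = 4p - 23, so 96 = 6p and p = 16, q = 41.
After the shift, demand is qd = 73 - 2p and supply is qs = 4p - 41.
New equilibrium: 73 - 2p = 4p - 41 ⇒ 114 = 6p ⇒ p = 19, q = 35.
Δq = 35 − 41 = -6.

-6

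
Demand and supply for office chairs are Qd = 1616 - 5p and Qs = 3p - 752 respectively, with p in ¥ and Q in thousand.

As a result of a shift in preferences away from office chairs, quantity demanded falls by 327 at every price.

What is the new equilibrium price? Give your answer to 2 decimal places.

255.13

Solve the original market: 1616 - 5p = 3p - 752, hence p = 296 and Q = 136.
With the change applied: demand Qd = 1289 - 5p, supply Qs = 3p - 752.
New equilibrium: 1289 - 5p = 3p - 752 ⇒ 2041 = 8p ⇒ p = 255.125, Q = 13.375.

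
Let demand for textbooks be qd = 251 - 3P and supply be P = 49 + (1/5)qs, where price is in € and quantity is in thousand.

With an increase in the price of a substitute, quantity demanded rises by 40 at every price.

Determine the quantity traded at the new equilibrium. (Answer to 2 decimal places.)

90.00

Before the shock: 251 - 3P = 5P - 245 ⇒ 496 = 8P ⇒ P = 62, q = 65.
After the shift, demand is qd = 291 - 3P and supply is qs = 5P - 245.
Clearing the new market: 291 - 3P = 5P - 245, so P = 67 and q = 90.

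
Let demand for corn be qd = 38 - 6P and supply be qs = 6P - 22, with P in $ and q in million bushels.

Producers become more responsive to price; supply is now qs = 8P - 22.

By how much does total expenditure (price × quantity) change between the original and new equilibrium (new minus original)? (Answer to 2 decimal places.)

+12.65

Initially, 38 - 6P = 6P - 22, so 60 = 12P and P = 5, q = 8.
The shock moves the curves to qd = 38 - 6P and qs = 8P - 22.
Setting them equal: 38 - 6P = 8P - 22 → 60 = 14P, so P = 30/7 ≈ 4.2857 and q = 86/7 ≈ 12.2857.
Expenditure moves from 5×8 = 40 to 4.2857×12.2857 = 52.6531; change = +12.65.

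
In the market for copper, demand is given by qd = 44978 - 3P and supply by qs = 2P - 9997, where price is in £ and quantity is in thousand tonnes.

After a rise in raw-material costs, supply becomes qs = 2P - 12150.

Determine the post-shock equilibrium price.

Before the shock: 44978 - 3P = 2P - 9997 ⇒ 54975 = 5P ⇒ P = 10995, q = 11993.
With the change applied: demand qd = 44978 - 3P, supply qs = 2P - 12150.
Clearing the new market: 44978 - 3P = 2P - 12150, so P = 11425.6 and q = 10701.2.

11425.6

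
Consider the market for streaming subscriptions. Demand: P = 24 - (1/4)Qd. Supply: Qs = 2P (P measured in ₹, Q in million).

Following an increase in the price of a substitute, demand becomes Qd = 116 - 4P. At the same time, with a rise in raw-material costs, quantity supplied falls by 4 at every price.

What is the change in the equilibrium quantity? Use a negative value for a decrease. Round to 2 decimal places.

Solve the original market: 96 - 4P = 2P, hence P = 16 and Q = 32.
After the shift, demand is Qd = 116 - 4P and supply is Qs = 2P - 4.
Equate the new curves: 116 - 4P = 2P - 4, giving 120 = 6P, P = 20, Q = 36.
ΔQ = 36 − 32 = +4.00.

+4.00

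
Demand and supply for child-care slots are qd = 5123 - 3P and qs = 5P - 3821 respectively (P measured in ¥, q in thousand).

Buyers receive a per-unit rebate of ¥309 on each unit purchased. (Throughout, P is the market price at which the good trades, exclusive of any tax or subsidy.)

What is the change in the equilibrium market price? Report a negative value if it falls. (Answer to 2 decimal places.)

Original equilibrium: 5123 - 3P = 5P - 3821 gives 8944 = 8P, so P = 1118 and q = 1769.
Since buyers' out-of-pocket price is the market price minus the rebate, the effective demand curve becomes qd = 6050 - 3P.
Setting them equal: 6050 - 3P = 5P - 3821 → 9871 = 8P, so P = 1233.875 and q = 2348.375.
ΔP = 1233.875 − 1118 = +115.88.

+115.88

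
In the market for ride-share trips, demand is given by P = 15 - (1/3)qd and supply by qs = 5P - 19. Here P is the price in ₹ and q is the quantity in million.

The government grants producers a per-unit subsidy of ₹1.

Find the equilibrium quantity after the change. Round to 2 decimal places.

22.88

Initially, 45 - 3P = 5P - 19, so 64 = 8P and P = 8, q = 21.
Since sellers receive the price plus the subsidy, the effective supply curve becomes qs = 5P - 14.
Clearing the new market: 45 - 3P = 5P - 14, so P = 7.375 and q = 22.875.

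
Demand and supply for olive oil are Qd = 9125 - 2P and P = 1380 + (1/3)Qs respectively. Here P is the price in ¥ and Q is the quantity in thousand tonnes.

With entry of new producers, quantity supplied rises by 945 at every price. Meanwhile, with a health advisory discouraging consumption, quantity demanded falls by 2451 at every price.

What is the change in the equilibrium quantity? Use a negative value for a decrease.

Initially, 9125 - 2P = 3P - 4140, so 13265 = 5P and P = 2653, Q = 3819.
After the shift, demand is Qd = 6674 - 2P and supply is Qs = 3P - 3195.
Setting them equal: 6674 - 2P = 3P - 3195 → 9869 = 5P, so P = 1973.8 and Q = 2726.4.
ΔQ = 2726.4 − 3819 = -1092.6.

-1092.6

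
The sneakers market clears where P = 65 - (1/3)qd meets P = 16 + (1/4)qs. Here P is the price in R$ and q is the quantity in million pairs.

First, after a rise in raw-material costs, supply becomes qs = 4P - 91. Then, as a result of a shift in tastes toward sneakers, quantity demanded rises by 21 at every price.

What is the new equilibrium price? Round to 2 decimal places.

Before the shock: 195 - 3P = 4P - 64 ⇒ 259 = 7P ⇒ P = 37, q = 84.
The new curves are qd = 216 - 3P (demand) and qs = 4P - 91 (supply).
Setting them equal: 216 - 3P = 4P - 91 → 307 = 7P, so P = 307/7 ≈ 43.8571 and q = 591/7 ≈ 84.4286.

43.86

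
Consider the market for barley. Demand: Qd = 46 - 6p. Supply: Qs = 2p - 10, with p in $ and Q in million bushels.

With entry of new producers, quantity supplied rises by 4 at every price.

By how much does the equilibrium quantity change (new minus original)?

+3

Original equilibrium: 46 - 6p = 2p - 10 gives 56 = 8p, so p = 7 and Q = 4.
With the change applied: demand Qd = 46 - 6p, supply Qs = 2p - 6.
Setting them equal: 46 - 6p = 2p - 6 → 52 = 8p, so p = 6.5 and Q = 7.
ΔQ = 7 − 4 = +3.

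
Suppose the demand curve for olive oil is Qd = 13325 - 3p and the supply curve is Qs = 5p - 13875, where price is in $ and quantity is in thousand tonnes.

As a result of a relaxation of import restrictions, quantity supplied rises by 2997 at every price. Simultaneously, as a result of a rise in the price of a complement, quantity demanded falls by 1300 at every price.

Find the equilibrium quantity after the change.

3436.375

Solve the original market: 13325 - 3p = 5p - 13875, hence p = 3400 and Q = 3125.
The shock moves the curves to Qd = 12025 - 3p and Qs = 5p - 10878.
Clearing the new market: 12025 - 3p = 5p - 10878, so p = 2862.875 and Q = 3436.375.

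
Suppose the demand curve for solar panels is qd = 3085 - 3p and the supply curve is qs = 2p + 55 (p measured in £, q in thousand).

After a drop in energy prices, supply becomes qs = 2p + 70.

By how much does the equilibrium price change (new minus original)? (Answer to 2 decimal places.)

Before the shock: 3085 - 3p = 2p + 55 ⇒ 3030 = 5p ⇒ p = 606, q = 1267.
The shock moves the curves to qd = 3085 - 3p and qs = 2p + 70.
Setting them equal: 3085 - 3p = 2p + 70 → 3015 = 5p, so p = 603 and q = 1276.
Δp = 603 − 606 = -3.00.

-3.00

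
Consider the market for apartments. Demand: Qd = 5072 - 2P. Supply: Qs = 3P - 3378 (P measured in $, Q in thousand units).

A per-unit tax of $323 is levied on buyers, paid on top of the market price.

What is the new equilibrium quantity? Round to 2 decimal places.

1304.40

Initially, 5072 - 2P = 3P - 3378, so 8450 = 5P and P = 1690, Q = 1692.
Since buyers pay the price plus the tax, the effective demand curve becomes Qd = 4426 - 2P.
Equate the new curves: 4426 - 2P = 3P - 3378, giving 7804 = 5P, P = 1560.8, Q = 1304.4.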